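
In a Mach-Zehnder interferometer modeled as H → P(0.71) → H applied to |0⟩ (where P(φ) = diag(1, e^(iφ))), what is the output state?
(0.8792 + 0.3259i)|0⟩ + (0.1208 - 0.3259i)|1⟩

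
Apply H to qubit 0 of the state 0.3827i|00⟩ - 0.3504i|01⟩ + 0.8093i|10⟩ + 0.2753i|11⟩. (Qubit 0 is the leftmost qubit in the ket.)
0.8429i|00⟩ - 0.0531i|01⟩ - 0.3017i|10⟩ - 0.4424i|11⟩

H on qubit 0 mixes each pair of kets that differ only in qubit 0: amplitudes (a, b) of (|…0…⟩, |…1…⟩) become ((a + b)/√2, (a − b)/√2). Kets absent from the input have amplitude 0.
(|00⟩, |10⟩): (a, b) = (0.3827i, 0.8093i) → (0.8429i, -0.3017i)
(|01⟩, |11⟩): (a, b) = (-0.3504i, 0.2753i) → (-0.0531i, -0.4424i)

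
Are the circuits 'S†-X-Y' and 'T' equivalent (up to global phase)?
No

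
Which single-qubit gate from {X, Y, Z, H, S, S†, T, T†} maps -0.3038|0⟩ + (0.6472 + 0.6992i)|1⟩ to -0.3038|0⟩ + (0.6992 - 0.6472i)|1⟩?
S†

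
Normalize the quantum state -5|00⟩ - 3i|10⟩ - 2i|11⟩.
-0.8111|00⟩ - 0.4867i|10⟩ - 0.3244i|11⟩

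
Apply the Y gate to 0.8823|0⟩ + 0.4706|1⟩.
-0.4706i|0⟩ + 0.8823i|1⟩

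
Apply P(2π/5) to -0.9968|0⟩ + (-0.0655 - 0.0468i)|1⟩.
-0.9968|0⟩ + (0.02427 - 0.07676i)|1⟩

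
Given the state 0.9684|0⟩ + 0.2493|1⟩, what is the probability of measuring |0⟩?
0.9378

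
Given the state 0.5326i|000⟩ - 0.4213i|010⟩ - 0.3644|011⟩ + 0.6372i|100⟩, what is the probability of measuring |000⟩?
0.2837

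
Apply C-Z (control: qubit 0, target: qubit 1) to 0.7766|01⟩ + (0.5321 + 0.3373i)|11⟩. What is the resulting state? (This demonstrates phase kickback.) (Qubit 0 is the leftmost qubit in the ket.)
0.7766|01⟩ + (-0.5321 - 0.3373i)|11⟩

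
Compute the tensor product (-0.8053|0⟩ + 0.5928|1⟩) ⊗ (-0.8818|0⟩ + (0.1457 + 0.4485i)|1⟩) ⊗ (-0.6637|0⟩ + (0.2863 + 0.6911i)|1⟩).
-0.4713|000⟩ + (0.2033 + 0.4908i)|001⟩ + (0.07787 + 0.2397i)|010⟩ + (0.216 - 0.1845i)|011⟩ + 0.3469|100⟩ + (-0.1497 - 0.3613i)|101⟩ + (-0.05732 - 0.1765i)|110⟩ + (-0.159 + 0.1358i)|111⟩

amp(|b₁b₂…⟩) = product of the factor amplitudes for bits b₁, b₂, …; only kets whose every factor amplitude is nonzero survive.
|000⟩: (-0.8053)(-0.8818)(-0.6637) = -0.4713
|001⟩: (-0.8053)(-0.8818)(0.2863 + 0.6911i) = (0.2033 + 0.4908i)
|010⟩: (-0.8053)(0.1457 + 0.4485i)(-0.6637) = (0.07787 + 0.2397i)
|011⟩: (-0.8053)(0.1457 + 0.4485i)(0.2863 + 0.6911i) = (0.216 - 0.1845i)
|100⟩: (0.5928)(-0.8818)(-0.6637) = 0.3469
|101⟩: (0.5928)(-0.8818)(0.2863 + 0.6911i) = (-0.1497 - 0.3613i)
|110⟩: (0.5928)(0.1457 + 0.4485i)(-0.6637) = (-0.05732 - 0.1765i)
|111⟩: (0.5928)(0.1457 + 0.4485i)(0.2863 + 0.6911i) = (-0.159 + 0.1358i)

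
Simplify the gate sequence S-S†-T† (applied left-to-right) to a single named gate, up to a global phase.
T†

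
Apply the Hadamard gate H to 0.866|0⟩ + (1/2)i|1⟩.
(0.6124 + (1/√8)i)|0⟩ + (0.6124 - (1/√8)i)|1⟩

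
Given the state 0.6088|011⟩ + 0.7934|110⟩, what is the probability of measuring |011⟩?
0.3706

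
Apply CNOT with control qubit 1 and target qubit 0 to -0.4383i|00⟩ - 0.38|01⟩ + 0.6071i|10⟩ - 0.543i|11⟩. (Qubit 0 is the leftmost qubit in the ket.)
-0.4383i|00⟩ - 0.543i|01⟩ + 0.6071i|10⟩ - 0.38|11⟩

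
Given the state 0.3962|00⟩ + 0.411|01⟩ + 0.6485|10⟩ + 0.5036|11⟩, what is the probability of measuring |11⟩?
0.2536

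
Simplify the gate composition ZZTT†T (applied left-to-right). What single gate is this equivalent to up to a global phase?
T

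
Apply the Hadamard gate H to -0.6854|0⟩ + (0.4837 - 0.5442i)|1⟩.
(-0.1426 - 0.3848i)|0⟩ + (-0.8267 + 0.3848i)|1⟩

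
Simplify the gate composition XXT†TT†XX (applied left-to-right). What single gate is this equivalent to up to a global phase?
T†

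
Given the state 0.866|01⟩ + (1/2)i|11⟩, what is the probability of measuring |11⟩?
1/4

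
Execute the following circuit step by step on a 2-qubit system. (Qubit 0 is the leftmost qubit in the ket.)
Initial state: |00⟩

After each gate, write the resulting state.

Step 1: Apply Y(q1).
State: i|01⟩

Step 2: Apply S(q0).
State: i|01⟩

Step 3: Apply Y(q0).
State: -|11⟩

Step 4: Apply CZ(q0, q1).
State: |11⟩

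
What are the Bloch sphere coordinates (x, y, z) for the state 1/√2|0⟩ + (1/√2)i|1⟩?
(0, 1, 0)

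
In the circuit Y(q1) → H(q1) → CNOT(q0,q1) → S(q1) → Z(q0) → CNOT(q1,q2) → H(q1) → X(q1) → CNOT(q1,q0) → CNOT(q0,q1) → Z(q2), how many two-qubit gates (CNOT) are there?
4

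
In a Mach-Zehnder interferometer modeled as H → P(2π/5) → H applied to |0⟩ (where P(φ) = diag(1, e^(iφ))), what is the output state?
(0.6545 + 0.4755i)|0⟩ + (0.3455 - 0.4755i)|1⟩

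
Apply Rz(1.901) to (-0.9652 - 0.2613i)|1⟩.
(-0.3484 - 0.9373i)|1⟩

Rz(1.901) = [[e^(−iθ/2), 0], [0, e^(iθ/2)]] with e^(±iθ/2) = cos(θ/2) ± i·sin(θ/2); θ = 1.901, cos(θ/2) ≈ 0.581276, sin(θ/2) ≈ 0.813706.
With a = amp(|0⟩) = 0 and b = amp(|1⟩) = (-0.9652 - 0.2613i):
new amp(|0⟩) = (0.581276 - 0.813706i)·a = 0
new amp(|1⟩) = (0.581276 + 0.813706i)·b = (-0.3484 - 0.9373i)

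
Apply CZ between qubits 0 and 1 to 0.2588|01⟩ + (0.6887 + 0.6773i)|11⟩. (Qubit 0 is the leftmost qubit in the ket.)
0.2588|01⟩ + (-0.6887 - 0.6773i)|11⟩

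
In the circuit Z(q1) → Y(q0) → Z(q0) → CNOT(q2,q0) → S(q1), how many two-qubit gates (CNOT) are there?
1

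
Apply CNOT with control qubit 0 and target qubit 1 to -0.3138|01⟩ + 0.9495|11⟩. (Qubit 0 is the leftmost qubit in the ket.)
-0.3138|01⟩ + 0.9495|10⟩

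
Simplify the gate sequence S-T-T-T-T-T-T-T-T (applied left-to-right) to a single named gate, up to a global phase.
S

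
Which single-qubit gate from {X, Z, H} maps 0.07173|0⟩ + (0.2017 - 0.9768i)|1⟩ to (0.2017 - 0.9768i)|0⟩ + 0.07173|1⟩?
X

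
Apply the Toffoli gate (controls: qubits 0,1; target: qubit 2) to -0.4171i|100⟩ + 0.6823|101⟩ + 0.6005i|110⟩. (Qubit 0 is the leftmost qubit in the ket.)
-0.4171i|100⟩ + 0.6823|101⟩ + 0.6005i|111⟩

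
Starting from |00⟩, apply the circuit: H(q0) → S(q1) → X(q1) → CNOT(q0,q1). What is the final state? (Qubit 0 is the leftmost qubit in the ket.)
1/√2|01⟩ + 1/√2|10⟩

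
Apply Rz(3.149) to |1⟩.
(-0.003704 + i)|1⟩

Rz(3.149) = [[e^(−iθ/2), 0], [0, e^(iθ/2)]] with e^(±iθ/2) = cos(θ/2) ± i·sin(θ/2); θ = 3.149, cos(θ/2) ≈ -0.00370366, sin(θ/2) ≈ 0.999993.
With a = amp(|0⟩) = 0 and b = amp(|1⟩) = 1:
new amp(|0⟩) = (-0.00370366 - 0.999993i)·a = 0
new amp(|1⟩) = (-0.00370366 + 0.999993i)·b = (-0.003704 + i)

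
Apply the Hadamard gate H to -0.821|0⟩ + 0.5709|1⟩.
-0.1768|0⟩ - 0.9842|1⟩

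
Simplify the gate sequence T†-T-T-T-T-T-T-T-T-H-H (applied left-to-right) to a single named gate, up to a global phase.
T†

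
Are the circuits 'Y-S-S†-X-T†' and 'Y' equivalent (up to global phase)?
No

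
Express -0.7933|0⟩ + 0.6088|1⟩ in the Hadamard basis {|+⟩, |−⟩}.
-0.1305|+⟩ - 0.9914|−⟩

With |ψ⟩ = α|0⟩ + β|1⟩, the Hadamard-basis coefficients are ⟨+|ψ⟩ = (α + β)/√2 and ⟨−|ψ⟩ = (α − β)/√2.
Here α = -0.7933, β = 0.6088: (α + β)/√2 = -0.1305, (α − β)/√2 = -0.9914.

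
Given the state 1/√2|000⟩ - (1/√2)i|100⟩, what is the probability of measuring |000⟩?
1/2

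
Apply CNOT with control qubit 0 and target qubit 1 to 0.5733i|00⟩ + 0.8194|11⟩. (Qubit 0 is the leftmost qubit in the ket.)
0.5733i|00⟩ + 0.8194|10⟩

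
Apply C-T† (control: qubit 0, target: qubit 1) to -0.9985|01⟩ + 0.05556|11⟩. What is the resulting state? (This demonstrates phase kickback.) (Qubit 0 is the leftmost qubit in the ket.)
-0.9985|01⟩ + (0.03929 - 0.03929i)|11⟩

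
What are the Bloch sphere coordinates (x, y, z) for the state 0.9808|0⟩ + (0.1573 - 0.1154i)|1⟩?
(0.3086, -0.2264, 0.9239)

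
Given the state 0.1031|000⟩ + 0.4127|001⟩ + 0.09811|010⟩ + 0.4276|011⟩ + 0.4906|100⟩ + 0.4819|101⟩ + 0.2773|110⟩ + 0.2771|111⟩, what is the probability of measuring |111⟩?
0.07678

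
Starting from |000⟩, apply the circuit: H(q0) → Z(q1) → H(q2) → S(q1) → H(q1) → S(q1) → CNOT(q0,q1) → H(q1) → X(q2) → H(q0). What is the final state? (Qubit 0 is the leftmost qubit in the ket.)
(1/√8 + (1/√8)i)|000⟩ + (1/√8 + (1/√8)i)|001⟩ + (1/√8 - (1/√8)i)|110⟩ + (1/√8 - (1/√8)i)|111⟩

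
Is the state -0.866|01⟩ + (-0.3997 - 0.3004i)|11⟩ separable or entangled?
Separable

Writing the state as a|00⟩ + b|01⟩ + c|10⟩ + d|11⟩, it is a product state iff ad − bc = 0.
Here (a, b, c, d) = (0, -0.866, 0, (-0.3997 - 0.3004i)): ad − bc = (0)(-0.3997 - 0.3004i) − (-0.866)(0) = 0, so the state is separable.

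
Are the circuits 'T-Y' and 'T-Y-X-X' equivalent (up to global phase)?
Yes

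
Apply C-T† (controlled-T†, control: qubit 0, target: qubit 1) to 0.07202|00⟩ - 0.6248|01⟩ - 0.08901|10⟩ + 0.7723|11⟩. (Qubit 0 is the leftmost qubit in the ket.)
0.07202|00⟩ - 0.6248|01⟩ - 0.08901|10⟩ + (0.5461 - 0.5461i)|11⟩

C-T† leaves the control-|0⟩ kets |00⟩, |01⟩ unchanged and applies T† to qubit 1 on the control-|1⟩ pair (|10⟩, |11⟩).
T† = [[1, 0], [0, (1/√2 - (1/√2)i)]].
With a = amp(|10⟩) = -0.08901 and b = amp(|11⟩) = 0.7723:
new amp(|10⟩) = (1)·a = -0.08901
new amp(|11⟩) = (1/√2 - (1/√2)i)·b = (0.5461 - 0.5461i)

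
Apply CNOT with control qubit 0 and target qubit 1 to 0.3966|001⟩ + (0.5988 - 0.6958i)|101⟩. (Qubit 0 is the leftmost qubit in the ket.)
0.3966|001⟩ + (0.5988 - 0.6958i)|111⟩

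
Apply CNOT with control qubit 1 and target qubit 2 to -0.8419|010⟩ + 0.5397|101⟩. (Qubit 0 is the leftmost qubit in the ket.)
-0.8419|011⟩ + 0.5397|101⟩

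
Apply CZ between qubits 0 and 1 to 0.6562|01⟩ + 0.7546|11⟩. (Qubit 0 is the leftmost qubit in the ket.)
0.6562|01⟩ - 0.7546|11⟩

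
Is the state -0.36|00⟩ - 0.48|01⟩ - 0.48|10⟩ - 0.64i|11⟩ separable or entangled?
Entangled

Writing the state as a|00⟩ + b|01⟩ + c|10⟩ + d|11⟩, it is a product state iff ad − bc = 0.
Here (a, b, c, d) = (-0.36, -0.48, -0.48, -0.64i): ad − bc = (-0.36)(-0.64i) − (-0.48)(-0.48) = (-0.2304 + 0.2304i) ≠ 0, so the state is entangled.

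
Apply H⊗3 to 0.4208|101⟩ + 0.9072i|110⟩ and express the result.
(0.1488 + 0.3207i)|000⟩ + (-0.1488 + 0.3207i)|001⟩ + (0.1488 - 0.3207i)|010⟩ + (-0.1488 - 0.3207i)|011⟩ + (-0.1488 - 0.3207i)|100⟩ + (0.1488 - 0.3207i)|101⟩ + (-0.1488 + 0.3207i)|110⟩ + (0.1488 + 0.3207i)|111⟩

H⊗3 gives amp(|y⟩) = (1/2√2) Σ_x (−1)^(x·y) amp(|x⟩), where x·y is the number of positions in which both x and y have a 1.
|000⟩: (0.4208 + 0.9072i)/(2√2) = (0.1488 + 0.3207i)
|001⟩: (-0.4208 + 0.9072i)/(2√2) = (-0.1488 + 0.3207i)
|010⟩: (0.4208 - 0.9072i)/(2√2) = (0.1488 - 0.3207i)
|011⟩: (-0.4208 - 0.9072i)/(2√2) = (-0.1488 - 0.3207i)
|100⟩: (-0.4208 - 0.9072i)/(2√2) = (-0.1488 - 0.3207i)
|101⟩: (0.4208 - 0.9072i)/(2√2) = (0.1488 - 0.3207i)
|110⟩: (-0.4208 + 0.9072i)/(2√2) = (-0.1488 + 0.3207i)
|111⟩: (0.4208 + 0.9072i)/(2√2) = (0.1488 + 0.3207i)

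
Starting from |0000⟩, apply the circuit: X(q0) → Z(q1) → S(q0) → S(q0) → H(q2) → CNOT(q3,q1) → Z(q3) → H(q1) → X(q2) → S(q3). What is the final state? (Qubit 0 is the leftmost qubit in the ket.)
-1/2|1000⟩ - 1/2|1010⟩ - 1/2|1100⟩ - 1/2|1110⟩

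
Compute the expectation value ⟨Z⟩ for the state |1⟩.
-1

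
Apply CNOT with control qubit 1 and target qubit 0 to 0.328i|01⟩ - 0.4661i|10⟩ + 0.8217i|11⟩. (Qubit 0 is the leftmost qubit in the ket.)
0.8217i|01⟩ - 0.4661i|10⟩ + 0.328i|11⟩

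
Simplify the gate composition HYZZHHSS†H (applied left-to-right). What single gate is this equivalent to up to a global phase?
Y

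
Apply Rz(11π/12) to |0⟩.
(0.1305 - 0.9914i)|0⟩

Rz(11π/12) = [[e^(−iθ/2), 0], [0, e^(iθ/2)]] with e^(±iθ/2) = cos(θ/2) ± i·sin(θ/2); θ = 11π/12, cos(θ/2) ≈ 0.130526, sin(θ/2) ≈ 0.991445.
With a = amp(|0⟩) = 1 and b = amp(|1⟩) = 0:
new amp(|0⟩) = (0.130526 - 0.991445i)·a = (0.1305 - 0.9914i)
new amp(|1⟩) = (0.130526 + 0.991445i)·b = 0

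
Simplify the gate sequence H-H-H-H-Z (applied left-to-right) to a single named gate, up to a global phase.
Z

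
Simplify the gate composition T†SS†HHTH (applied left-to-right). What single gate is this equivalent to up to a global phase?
H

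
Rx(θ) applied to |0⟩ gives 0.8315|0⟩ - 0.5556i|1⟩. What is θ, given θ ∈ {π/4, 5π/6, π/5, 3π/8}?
3π/8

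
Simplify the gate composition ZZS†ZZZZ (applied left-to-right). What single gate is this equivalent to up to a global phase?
S†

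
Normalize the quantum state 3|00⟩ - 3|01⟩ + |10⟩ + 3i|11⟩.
0.5669|00⟩ - 0.5669|01⟩ + 0.189|10⟩ + 0.5669i|11⟩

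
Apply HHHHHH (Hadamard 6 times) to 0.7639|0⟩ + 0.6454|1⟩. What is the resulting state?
0.7639|0⟩ + 0.6454|1⟩

H² = I, so an even number of Hadamards cancels: H^6 = I and the state is unchanged.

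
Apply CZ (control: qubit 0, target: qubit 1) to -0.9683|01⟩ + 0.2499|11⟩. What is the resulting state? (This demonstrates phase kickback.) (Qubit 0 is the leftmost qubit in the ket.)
-0.9683|01⟩ - 0.2499|11⟩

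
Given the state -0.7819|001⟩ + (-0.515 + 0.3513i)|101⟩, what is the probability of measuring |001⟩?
0.6114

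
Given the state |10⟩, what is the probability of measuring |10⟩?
1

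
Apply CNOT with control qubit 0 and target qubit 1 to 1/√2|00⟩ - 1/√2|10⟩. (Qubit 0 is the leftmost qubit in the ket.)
1/√2|00⟩ - 1/√2|11⟩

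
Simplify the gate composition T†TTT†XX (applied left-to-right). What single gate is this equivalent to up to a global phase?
I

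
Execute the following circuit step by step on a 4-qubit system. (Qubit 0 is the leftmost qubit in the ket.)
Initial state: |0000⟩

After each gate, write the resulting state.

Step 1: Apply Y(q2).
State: i|0010⟩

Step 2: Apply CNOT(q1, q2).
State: i|0010⟩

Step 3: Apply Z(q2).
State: -i|0010⟩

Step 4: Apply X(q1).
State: -i|0110⟩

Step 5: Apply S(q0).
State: -i|0110⟩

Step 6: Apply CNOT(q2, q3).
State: -i|0111⟩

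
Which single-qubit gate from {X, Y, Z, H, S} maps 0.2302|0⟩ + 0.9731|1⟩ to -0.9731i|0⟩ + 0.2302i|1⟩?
Y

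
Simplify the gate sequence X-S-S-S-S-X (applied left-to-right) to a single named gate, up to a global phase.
I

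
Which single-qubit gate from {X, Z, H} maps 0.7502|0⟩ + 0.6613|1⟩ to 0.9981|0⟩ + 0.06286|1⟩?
H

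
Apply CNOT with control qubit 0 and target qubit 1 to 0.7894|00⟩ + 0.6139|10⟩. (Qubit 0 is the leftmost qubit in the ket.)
0.7894|00⟩ + 0.6139|11⟩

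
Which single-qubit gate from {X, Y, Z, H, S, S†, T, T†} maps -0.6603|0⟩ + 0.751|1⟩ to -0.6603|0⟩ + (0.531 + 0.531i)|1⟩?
T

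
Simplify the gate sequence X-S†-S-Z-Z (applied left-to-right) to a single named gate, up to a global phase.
X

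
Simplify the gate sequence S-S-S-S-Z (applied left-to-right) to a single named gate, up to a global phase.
Z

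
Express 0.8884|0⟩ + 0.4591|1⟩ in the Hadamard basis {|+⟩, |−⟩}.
0.9528|+⟩ + 0.3036|−⟩

With |ψ⟩ = α|0⟩ + β|1⟩, the Hadamard-basis coefficients are ⟨+|ψ⟩ = (α + β)/√2 and ⟨−|ψ⟩ = (α − β)/√2.
Here α = 0.8884, β = 0.4591: (α + β)/√2 = 0.9528, (α − β)/√2 = 0.3036.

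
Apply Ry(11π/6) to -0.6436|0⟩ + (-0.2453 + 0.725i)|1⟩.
(0.6852 - 0.1876i)|0⟩ + (0.07037 - 0.7003i)|1⟩

Ry(11π/6) = [[cos(θ/2), −sin(θ/2)], [sin(θ/2), cos(θ/2)]]; θ = 11π/6, cos(θ/2) ≈ -0.965926, sin(θ/2) ≈ 0.258819.
With a = amp(|0⟩) = -0.6436 and b = amp(|1⟩) = (-0.2453 + 0.725i):
new amp(|0⟩) = (-0.965926)·a + (-0.258819)·b = (0.6852 - 0.1876i)
new amp(|1⟩) = (0.258819)·a + (-0.965926)·b = (0.07037 - 0.7003i)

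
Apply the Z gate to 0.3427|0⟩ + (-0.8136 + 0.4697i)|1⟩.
0.3427|0⟩ + (0.8136 - 0.4697i)|1⟩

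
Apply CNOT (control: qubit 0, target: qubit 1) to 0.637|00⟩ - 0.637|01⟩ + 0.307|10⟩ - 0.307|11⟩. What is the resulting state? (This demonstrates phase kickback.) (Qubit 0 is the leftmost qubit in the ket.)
0.637|00⟩ - 0.637|01⟩ - 0.307|10⟩ + 0.307|11⟩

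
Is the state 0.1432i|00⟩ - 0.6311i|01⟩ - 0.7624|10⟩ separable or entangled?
Entangled

Writing the state as a|00⟩ + b|01⟩ + c|10⟩ + d|11⟩, it is a product state iff ad − bc = 0.
Here (a, b, c, d) = (0.1432i, -0.6311i, -0.7624, 0): ad − bc = (0.1432i)(0) − (-0.6311i)(-0.7624) = -0.4812i ≠ 0, so the state is entangled.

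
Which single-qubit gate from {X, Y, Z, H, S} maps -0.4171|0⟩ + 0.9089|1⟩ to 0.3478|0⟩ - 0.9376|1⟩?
H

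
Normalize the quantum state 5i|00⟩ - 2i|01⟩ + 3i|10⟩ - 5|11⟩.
0.6299i|00⟩ - 0.252i|01⟩ + (1/√7)i|10⟩ - 0.6299|11⟩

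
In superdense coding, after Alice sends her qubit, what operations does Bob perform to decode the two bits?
CNOT (Alice's qubit controls Bob's), then H on Alice's qubit, then measure both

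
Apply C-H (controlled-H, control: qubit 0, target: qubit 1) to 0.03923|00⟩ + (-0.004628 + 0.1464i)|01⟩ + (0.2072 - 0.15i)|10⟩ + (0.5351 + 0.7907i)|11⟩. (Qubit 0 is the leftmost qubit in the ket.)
0.03923|00⟩ + (-0.004628 + 0.1464i)|01⟩ + (0.5249 + 0.453i)|10⟩ + (-0.2319 - 0.6652i)|11⟩

C-H leaves the control-|0⟩ kets |00⟩, |01⟩ unchanged and applies H to qubit 1 on the control-|1⟩ pair (|10⟩, |11⟩).
H = [[1/√2, 1/√2], [1/√2, -1/√2]].
With a = amp(|10⟩) = (0.2072 - 0.15i) and b = amp(|11⟩) = (0.5351 + 0.7907i):
new amp(|10⟩) = (1/√2)·a + (1/√2)·b = (0.5249 + 0.453i)
new amp(|11⟩) = (1/√2)·a + (-1/√2)·b = (-0.2319 - 0.6652i)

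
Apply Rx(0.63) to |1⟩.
-0.3098i|0⟩ + 0.9508|1⟩

Rx(0.63) = [[cos(θ/2), −i·sin(θ/2)], [−i·sin(θ/2), cos(θ/2)]]; θ = 0.63, cos(θ/2) ≈ 0.950796, sin(θ/2) ≈ 0.309816.
With a = amp(|0⟩) = 0 and b = amp(|1⟩) = 1:
new amp(|0⟩) = (0.950796)·a + (-0.309816i)·b = -0.3098i
new amp(|1⟩) = (-0.309816i)·a + (0.950796)·b = 0.9508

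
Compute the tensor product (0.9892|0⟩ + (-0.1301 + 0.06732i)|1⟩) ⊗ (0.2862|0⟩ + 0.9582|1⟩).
0.2831|00⟩ + 0.9479|01⟩ + (-0.03723 + 0.01927i)|10⟩ + (-0.1247 + 0.06451i)|11⟩

amp(|b₁b₂…⟩) = product of the factor amplitudes for bits b₁, b₂, …; only kets whose every factor amplitude is nonzero survive.
|00⟩: (0.9892)(0.2862) = 0.2831
|01⟩: (0.9892)(0.9582) = 0.9479
|10⟩: (-0.1301 + 0.06732i)(0.2862) = (-0.03723 + 0.01927i)
|11⟩: (-0.1301 + 0.06732i)(0.9582) = (-0.1247 + 0.06451i)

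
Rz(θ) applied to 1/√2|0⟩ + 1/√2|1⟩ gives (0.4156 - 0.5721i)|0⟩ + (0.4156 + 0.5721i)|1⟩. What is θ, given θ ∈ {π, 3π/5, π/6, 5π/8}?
3π/5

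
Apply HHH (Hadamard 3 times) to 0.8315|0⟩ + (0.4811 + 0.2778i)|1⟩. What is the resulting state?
(0.9281 + 0.1964i)|0⟩ + (0.2478 - 0.1964i)|1⟩

H² = I, so H^3 = H: a single Hadamard. With (a, b) = (0.8315, (0.4811 + 0.2778i)), H gives ((a + b)/√2, (a − b)/√2) = ((0.9281 + 0.1964i), (0.2478 - 0.1964i)).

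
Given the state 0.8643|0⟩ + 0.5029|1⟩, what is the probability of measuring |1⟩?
0.2529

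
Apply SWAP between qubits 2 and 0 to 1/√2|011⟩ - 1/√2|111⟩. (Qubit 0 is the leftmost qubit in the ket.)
1/√2|110⟩ - 1/√2|111⟩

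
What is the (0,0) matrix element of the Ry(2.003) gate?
0.539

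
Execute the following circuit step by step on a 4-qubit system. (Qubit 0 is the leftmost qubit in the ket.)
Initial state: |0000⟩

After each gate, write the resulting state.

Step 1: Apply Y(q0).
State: i|1000⟩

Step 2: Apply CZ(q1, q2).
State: i|1000⟩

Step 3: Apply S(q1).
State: i|1000⟩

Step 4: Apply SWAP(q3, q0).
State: i|0001⟩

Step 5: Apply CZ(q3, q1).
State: i|0001⟩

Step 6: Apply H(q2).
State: (1/√2)i|0001⟩ + (1/√2)i|0011⟩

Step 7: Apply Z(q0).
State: (1/√2)i|0001⟩ + (1/√2)i|0011⟩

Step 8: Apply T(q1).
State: (1/√2)i|0001⟩ + (1/√2)i|0011⟩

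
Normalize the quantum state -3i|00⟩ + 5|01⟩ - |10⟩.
-0.5071i|00⟩ + 0.8452|01⟩ - 0.169|10⟩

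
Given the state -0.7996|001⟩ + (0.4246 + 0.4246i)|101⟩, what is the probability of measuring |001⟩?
0.6394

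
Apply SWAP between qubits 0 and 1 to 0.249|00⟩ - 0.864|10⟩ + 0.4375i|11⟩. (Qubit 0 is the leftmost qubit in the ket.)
0.249|00⟩ - 0.864|01⟩ + 0.4375i|11⟩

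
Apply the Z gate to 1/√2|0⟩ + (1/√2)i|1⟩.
1/√2|0⟩ - (1/√2)i|1⟩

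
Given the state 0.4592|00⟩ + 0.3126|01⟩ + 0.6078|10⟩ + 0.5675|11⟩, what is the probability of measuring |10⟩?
0.3694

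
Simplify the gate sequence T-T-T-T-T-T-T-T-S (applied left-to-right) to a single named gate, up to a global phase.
S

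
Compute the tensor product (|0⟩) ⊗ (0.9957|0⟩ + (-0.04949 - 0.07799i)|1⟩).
0.9957|00⟩ + (-0.04949 - 0.07799i)|01⟩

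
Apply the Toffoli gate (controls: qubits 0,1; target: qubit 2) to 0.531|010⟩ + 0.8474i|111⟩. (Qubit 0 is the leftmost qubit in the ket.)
0.531|010⟩ + 0.8474i|110⟩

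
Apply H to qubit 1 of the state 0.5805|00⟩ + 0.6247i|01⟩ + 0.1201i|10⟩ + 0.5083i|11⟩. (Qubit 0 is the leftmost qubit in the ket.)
(0.4105 + 0.4417i)|00⟩ + (0.4105 - 0.4417i)|01⟩ + 0.4443i|10⟩ - 0.2745i|11⟩

H on qubit 1 mixes each pair of kets that differ only in qubit 1: amplitudes (a, b) of (|…0…⟩, |…1…⟩) become ((a + b)/√2, (a − b)/√2). Kets absent from the input have amplitude 0.
(|00⟩, |01⟩): (a, b) = (0.5805, 0.6247i) → ((0.4105 + 0.4417i), (0.4105 - 0.4417i))
(|10⟩, |11⟩): (a, b) = (0.1201i, 0.5083i) → (0.4443i, -0.2745i)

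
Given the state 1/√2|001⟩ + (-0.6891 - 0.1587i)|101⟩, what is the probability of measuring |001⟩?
1/2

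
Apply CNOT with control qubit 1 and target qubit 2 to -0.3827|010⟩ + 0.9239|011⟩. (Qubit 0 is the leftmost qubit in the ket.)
0.9239|010⟩ - 0.3827|011⟩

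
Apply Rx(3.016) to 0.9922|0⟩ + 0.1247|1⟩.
(0.06227 - 0.1245i)|0⟩ + (0.007826 - 0.9902i)|1⟩

Rx(3.016) = [[cos(θ/2), −i·sin(θ/2)], [−i·sin(θ/2), cos(θ/2)]]; θ = 3.016, cos(θ/2) ≈ 0.0627551, sin(θ/2) ≈ 0.998029.
With a = amp(|0⟩) = 0.9922 and b = amp(|1⟩) = 0.1247:
new amp(|0⟩) = (0.0627551)·a + (-0.998029i)·b = (0.06227 - 0.1245i)
new amp(|1⟩) = (-0.998029i)·a + (0.0627551)·b = (0.007826 - 0.9902i)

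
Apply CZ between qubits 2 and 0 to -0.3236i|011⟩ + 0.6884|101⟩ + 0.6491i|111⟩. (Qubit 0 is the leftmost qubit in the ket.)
-0.3236i|011⟩ - 0.6884|101⟩ - 0.6491i|111⟩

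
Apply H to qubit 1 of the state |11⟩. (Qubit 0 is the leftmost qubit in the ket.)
1/√2|10⟩ - 1/√2|11⟩

H on qubit 1 mixes each pair of kets that differ only in qubit 1: amplitudes (a, b) of (|…0…⟩, |…1…⟩) become ((a + b)/√2, (a − b)/√2). Kets absent from the input have amplitude 0.
(|10⟩, |11⟩): (a, b) = (0, 1) → (1/√2, -1/√2)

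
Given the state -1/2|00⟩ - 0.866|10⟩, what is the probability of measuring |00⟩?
1/4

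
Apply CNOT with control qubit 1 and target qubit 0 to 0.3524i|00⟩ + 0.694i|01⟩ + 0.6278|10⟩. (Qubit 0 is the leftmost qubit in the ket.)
0.3524i|00⟩ + 0.6278|10⟩ + 0.694i|11⟩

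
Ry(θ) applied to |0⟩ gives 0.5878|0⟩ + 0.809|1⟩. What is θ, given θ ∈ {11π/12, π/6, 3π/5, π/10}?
3π/5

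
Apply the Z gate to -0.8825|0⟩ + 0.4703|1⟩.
-0.8825|0⟩ - 0.4703|1⟩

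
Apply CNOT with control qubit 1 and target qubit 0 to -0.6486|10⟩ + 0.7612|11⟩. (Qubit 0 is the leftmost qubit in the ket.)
0.7612|01⟩ - 0.6486|10⟩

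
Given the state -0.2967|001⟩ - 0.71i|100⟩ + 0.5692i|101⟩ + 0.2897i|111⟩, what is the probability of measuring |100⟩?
0.5041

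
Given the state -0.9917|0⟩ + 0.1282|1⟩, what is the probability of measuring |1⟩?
0.01644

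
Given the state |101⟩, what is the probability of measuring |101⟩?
1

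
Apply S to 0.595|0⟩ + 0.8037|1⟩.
0.595|0⟩ + 0.8037i|1⟩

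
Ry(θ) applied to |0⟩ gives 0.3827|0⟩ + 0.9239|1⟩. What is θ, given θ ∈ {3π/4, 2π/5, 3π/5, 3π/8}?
3π/4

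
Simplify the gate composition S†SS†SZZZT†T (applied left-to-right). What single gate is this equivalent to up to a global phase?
Z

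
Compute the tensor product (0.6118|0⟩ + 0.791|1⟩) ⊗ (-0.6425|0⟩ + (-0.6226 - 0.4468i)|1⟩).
-0.3931|00⟩ + (-0.3809 - 0.2734i)|01⟩ - 0.5082|10⟩ + (-0.4925 - 0.3534i)|11⟩

amp(|b₁b₂…⟩) = product of the factor amplitudes for bits b₁, b₂, …; only kets whose every factor amplitude is nonzero survive.
|00⟩: (0.6118)(-0.6425) = -0.3931
|01⟩: (0.6118)(-0.6226 - 0.4468i) = (-0.3809 - 0.2734i)
|10⟩: (0.791)(-0.6425) = -0.5082
|11⟩: (0.791)(-0.6226 - 0.4468i) = (-0.4925 - 0.3534i)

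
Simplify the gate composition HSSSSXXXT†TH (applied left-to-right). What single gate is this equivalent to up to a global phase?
Z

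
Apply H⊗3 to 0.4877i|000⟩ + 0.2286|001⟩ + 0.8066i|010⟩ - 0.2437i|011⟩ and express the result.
(0.08082 + 0.3714i)|000⟩ + (-0.08082 + 0.5438i)|001⟩ + (0.08082 - 0.02659i)|010⟩ + (-0.08082 - 0.1989i)|011⟩ + (0.08082 + 0.3714i)|100⟩ + (-0.08082 + 0.5438i)|101⟩ + (0.08082 - 0.02659i)|110⟩ + (-0.08082 - 0.1989i)|111⟩

H⊗3 gives amp(|y⟩) = (1/2√2) Σ_x (−1)^(x·y) amp(|x⟩), where x·y is the number of positions in which both x and y have a 1.
|000⟩: (0.4877i + 0.2286 + 0.8066i - 0.2437i)/(2√2) = (0.08082 + 0.3714i)
|001⟩: (0.4877i - 0.2286 + 0.8066i + 0.2437i)/(2√2) = (-0.08082 + 0.5438i)
|010⟩: (0.4877i + 0.2286 - 0.8066i + 0.2437i)/(2√2) = (0.08082 - 0.02659i)
|011⟩: (0.4877i - 0.2286 - 0.8066i - 0.2437i)/(2√2) = (-0.08082 - 0.1989i)
|100⟩: (0.4877i + 0.2286 + 0.8066i - 0.2437i)/(2√2) = (0.08082 + 0.3714i)
|101⟩: (0.4877i - 0.2286 + 0.8066i + 0.2437i)/(2√2) = (-0.08082 + 0.5438i)
|110⟩: (0.4877i + 0.2286 - 0.8066i + 0.2437i)/(2√2) = (0.08082 - 0.02659i)
|111⟩: (0.4877i - 0.2286 - 0.8066i - 0.2437i)/(2√2) = (-0.08082 - 0.1989i)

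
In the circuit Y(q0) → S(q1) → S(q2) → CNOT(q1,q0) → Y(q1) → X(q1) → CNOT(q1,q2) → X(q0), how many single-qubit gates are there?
6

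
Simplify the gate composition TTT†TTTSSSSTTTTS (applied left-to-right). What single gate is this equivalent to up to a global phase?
S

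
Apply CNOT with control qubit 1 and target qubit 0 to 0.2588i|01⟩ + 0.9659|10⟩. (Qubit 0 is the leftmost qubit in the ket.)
0.9659|10⟩ + 0.2588i|11⟩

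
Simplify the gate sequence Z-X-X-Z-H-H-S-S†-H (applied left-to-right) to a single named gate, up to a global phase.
H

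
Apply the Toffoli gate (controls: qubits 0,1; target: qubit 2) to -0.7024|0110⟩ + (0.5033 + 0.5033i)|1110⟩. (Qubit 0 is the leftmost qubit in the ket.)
-0.7024|0110⟩ + (0.5033 + 0.5033i)|1100⟩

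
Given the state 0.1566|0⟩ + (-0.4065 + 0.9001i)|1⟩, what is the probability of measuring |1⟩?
0.9754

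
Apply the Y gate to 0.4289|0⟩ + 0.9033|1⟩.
-0.9033i|0⟩ + 0.4289i|1⟩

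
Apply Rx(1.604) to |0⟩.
0.6953|0⟩ - 0.7187i|1⟩

Rx(1.604) = [[cos(θ/2), −i·sin(θ/2)], [−i·sin(θ/2), cos(θ/2)]]; θ = 1.604, cos(θ/2) ≈ 0.695271, sin(θ/2) ≈ 0.718748.
With a = amp(|0⟩) = 1 and b = amp(|1⟩) = 0:
new amp(|0⟩) = (0.695271)·a + (-0.718748i)·b = 0.6953
new amp(|1⟩) = (-0.718748i)·a + (0.695271)·b = -0.7187i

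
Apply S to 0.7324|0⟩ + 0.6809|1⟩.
0.7324|0⟩ + 0.6809i|1⟩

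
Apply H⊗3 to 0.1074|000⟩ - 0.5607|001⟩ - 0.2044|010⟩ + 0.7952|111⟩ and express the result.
0.04861|000⟩ - 0.1172|001⟩ - 0.3691|010⟩ + 0.5896|011⟩ - 0.5137|100⟩ + 0.4451|101⟩ + 0.1931|110⟩ + 0.02733|111⟩

H⊗3 gives amp(|y⟩) = (1/2√2) Σ_x (−1)^(x·y) amp(|x⟩), where x·y is the number of positions in which both x and y have a 1.
|000⟩: (0.1074 - 0.5607 - 0.2044 + 0.7952)/(2√2) = 0.04861
|001⟩: (0.1074 + 0.5607 - 0.2044 - 0.7952)/(2√2) = -0.1172
|010⟩: (0.1074 - 0.5607 + 0.2044 - 0.7952)/(2√2) = -0.3691
|011⟩: (0.1074 + 0.5607 + 0.2044 + 0.7952)/(2√2) = 0.5896
|100⟩: (0.1074 - 0.5607 - 0.2044 - 0.7952)/(2√2) = -0.5137
|101⟩: (0.1074 + 0.5607 - 0.2044 + 0.7952)/(2√2) = 0.4451
|110⟩: (0.1074 - 0.5607 + 0.2044 + 0.7952)/(2√2) = 0.1931
|111⟩: (0.1074 + 0.5607 + 0.2044 - 0.7952)/(2√2) = 0.02733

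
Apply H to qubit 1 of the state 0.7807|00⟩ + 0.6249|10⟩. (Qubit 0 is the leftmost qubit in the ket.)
0.552|00⟩ + 0.552|01⟩ + 0.4419|10⟩ + 0.4419|11⟩

H on qubit 1 mixes each pair of kets that differ only in qubit 1: amplitudes (a, b) of (|…0…⟩, |…1…⟩) become ((a + b)/√2, (a − b)/√2). Kets absent from the input have amplitude 0.
(|00⟩, |01⟩): (a, b) = (0.7807, 0) → (0.552, 0.552)
(|10⟩, |11⟩): (a, b) = (0.6249, 0) → (0.4419, 0.4419)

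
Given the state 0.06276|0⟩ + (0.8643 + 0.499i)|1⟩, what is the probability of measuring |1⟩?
0.996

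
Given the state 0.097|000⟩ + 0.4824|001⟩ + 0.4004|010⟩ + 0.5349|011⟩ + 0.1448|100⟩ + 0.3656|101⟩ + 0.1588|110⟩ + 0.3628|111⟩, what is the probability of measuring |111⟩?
0.1316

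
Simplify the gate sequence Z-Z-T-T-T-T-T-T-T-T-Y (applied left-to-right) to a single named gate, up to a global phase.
Y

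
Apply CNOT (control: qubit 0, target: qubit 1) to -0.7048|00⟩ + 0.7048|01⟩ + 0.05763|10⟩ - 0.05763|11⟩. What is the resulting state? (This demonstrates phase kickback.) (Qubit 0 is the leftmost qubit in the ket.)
-0.7048|00⟩ + 0.7048|01⟩ - 0.05763|10⟩ + 0.05763|11⟩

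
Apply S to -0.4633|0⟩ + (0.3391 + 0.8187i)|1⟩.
-0.4633|0⟩ + (-0.8187 + 0.3391i)|1⟩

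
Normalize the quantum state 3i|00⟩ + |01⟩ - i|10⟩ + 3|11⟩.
0.6708i|00⟩ + 0.2236|01⟩ - 0.2236i|10⟩ + 0.6708|11⟩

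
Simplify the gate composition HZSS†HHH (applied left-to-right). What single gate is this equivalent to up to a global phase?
X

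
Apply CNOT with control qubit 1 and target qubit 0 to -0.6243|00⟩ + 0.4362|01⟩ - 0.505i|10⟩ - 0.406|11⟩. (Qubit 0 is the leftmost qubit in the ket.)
-0.6243|00⟩ - 0.406|01⟩ - 0.505i|10⟩ + 0.4362|11⟩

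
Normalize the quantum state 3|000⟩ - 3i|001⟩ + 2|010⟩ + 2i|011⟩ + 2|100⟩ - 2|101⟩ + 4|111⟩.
0.4243|000⟩ - 0.4243i|001⟩ + 0.2828|010⟩ + 0.2828i|011⟩ + 0.2828|100⟩ - 0.2828|101⟩ + 0.5657|111⟩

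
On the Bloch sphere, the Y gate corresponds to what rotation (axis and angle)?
Rotation by π around the y-axis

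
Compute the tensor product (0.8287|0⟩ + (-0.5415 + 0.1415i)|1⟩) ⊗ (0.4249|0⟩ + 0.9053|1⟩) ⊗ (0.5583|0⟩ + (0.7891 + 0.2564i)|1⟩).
0.1966|000⟩ + (0.2779 + 0.09028i)|001⟩ + 0.4188|010⟩ + (0.592 + 0.1924i)|011⟩ + (-0.1285 + 0.03357i)|100⟩ + (-0.197 - 0.01155i)|101⟩ + (-0.2737 + 0.07152i)|110⟩ + (-0.4197 - 0.02461i)|111⟩

amp(|b₁b₂…⟩) = product of the factor amplitudes for bits b₁, b₂, …; only kets whose every factor amplitude is nonzero survive.
|000⟩: (0.8287)(0.4249)(0.5583) = 0.1966
|001⟩: (0.8287)(0.4249)(0.7891 + 0.2564i) = (0.2779 + 0.09028i)
|010⟩: (0.8287)(0.9053)(0.5583) = 0.4188
|011⟩: (0.8287)(0.9053)(0.7891 + 0.2564i) = (0.592 + 0.1924i)
|100⟩: (-0.5415 + 0.1415i)(0.4249)(0.5583) = (-0.1285 + 0.03357i)
|101⟩: (-0.5415 + 0.1415i)(0.4249)(0.7891 + 0.2564i) = (-0.197 - 0.01155i)
|110⟩: (-0.5415 + 0.1415i)(0.9053)(0.5583) = (-0.2737 + 0.07152i)
|111⟩: (-0.5415 + 0.1415i)(0.9053)(0.7891 + 0.2564i) = (-0.4197 - 0.02461i)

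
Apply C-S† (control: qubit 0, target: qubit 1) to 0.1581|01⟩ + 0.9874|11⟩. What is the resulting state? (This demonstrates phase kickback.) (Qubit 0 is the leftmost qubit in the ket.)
0.1581|01⟩ - 0.9874i|11⟩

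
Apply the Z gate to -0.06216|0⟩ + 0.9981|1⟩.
-0.06216|0⟩ - 0.9981|1⟩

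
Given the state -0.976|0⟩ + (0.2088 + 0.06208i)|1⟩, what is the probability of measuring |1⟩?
0.04745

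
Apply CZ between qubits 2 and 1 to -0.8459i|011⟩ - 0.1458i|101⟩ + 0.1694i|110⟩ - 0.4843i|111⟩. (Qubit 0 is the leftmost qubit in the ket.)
0.8459i|011⟩ - 0.1458i|101⟩ + 0.1694i|110⟩ + 0.4843i|111⟩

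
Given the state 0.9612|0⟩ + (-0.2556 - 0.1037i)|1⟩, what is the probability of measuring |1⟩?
0.07609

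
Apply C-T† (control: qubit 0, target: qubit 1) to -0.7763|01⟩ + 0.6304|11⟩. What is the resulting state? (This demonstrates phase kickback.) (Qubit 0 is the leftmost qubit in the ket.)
-0.7763|01⟩ + (0.4458 - 0.4458i)|11⟩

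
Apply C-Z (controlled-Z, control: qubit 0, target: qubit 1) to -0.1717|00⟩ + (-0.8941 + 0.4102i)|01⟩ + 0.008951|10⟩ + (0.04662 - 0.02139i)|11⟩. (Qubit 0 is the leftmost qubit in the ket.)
-0.1717|00⟩ + (-0.8941 + 0.4102i)|01⟩ + 0.008951|10⟩ + (-0.04662 + 0.02139i)|11⟩

C-Z leaves the control-|0⟩ kets |00⟩, |01⟩ unchanged and applies Z to qubit 1 on the control-|1⟩ pair (|10⟩, |11⟩).
Z = [[1, 0], [0, -1]].
With a = amp(|10⟩) = 0.008951 and b = amp(|11⟩) = (0.04662 - 0.02139i):
new amp(|10⟩) = (1)·a = 0.008951
new amp(|11⟩) = (-1)·b = (-0.04662 + 0.02139i)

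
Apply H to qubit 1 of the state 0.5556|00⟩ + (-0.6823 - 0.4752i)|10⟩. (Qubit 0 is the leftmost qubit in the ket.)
0.3929|00⟩ + 0.3929|01⟩ + (-0.4825 - 0.336i)|10⟩ + (-0.4825 - 0.336i)|11⟩

H on qubit 1 mixes each pair of kets that differ only in qubit 1: amplitudes (a, b) of (|…0…⟩, |…1…⟩) become ((a + b)/√2, (a − b)/√2). Kets absent from the input have amplitude 0.
(|00⟩, |01⟩): (a, b) = (0.5556, 0) → (0.3929, 0.3929)
(|10⟩, |11⟩): (a, b) = ((-0.6823 - 0.4752i), 0) → ((-0.4825 - 0.336i), (-0.4825 - 0.336i))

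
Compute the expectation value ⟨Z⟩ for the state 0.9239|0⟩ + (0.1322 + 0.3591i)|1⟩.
0.7072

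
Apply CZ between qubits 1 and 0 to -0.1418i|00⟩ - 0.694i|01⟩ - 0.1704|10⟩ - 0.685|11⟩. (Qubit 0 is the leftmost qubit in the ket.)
-0.1418i|00⟩ - 0.694i|01⟩ - 0.1704|10⟩ + 0.685|11⟩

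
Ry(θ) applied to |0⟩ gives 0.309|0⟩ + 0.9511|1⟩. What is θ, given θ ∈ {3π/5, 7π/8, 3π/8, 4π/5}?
4π/5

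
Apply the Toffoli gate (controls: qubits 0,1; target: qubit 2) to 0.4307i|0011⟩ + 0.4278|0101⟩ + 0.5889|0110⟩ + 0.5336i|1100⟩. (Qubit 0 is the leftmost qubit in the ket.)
0.4307i|0011⟩ + 0.4278|0101⟩ + 0.5889|0110⟩ + 0.5336i|1110⟩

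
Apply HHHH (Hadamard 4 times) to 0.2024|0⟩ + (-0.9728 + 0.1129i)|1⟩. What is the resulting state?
0.2024|0⟩ + (-0.9728 + 0.1129i)|1⟩

H² = I, so an even number of Hadamards cancels: H^4 = I and the state is unchanged.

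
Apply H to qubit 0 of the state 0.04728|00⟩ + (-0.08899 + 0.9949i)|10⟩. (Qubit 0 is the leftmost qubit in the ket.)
(-0.02949 + 0.7035i)|00⟩ + (0.09636 - 0.7035i)|10⟩

H on qubit 0 mixes each pair of kets that differ only in qubit 0: amplitudes (a, b) of (|…0…⟩, |…1…⟩) become ((a + b)/√2, (a − b)/√2). Kets absent from the input have amplitude 0.
(|00⟩, |10⟩): (a, b) = (0.04728, (-0.08899 + 0.9949i)) → ((-0.02949 + 0.7035i), (0.09636 - 0.7035i))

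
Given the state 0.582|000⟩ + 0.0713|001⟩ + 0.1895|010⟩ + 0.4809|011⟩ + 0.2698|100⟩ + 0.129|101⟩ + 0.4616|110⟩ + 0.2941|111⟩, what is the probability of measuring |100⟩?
0.07279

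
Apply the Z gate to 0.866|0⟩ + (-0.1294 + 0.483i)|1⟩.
0.866|0⟩ + (0.1294 - 0.483i)|1⟩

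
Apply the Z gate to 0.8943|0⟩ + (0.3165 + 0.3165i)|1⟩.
0.8943|0⟩ + (-0.3165 - 0.3165i)|1⟩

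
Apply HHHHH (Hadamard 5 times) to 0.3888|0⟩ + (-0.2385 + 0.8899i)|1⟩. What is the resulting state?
(0.1063 + 0.6293i)|0⟩ + (0.4436 - 0.6293i)|1⟩

H² = I, so H^5 = H: a single Hadamard. With (a, b) = (0.3888, (-0.2385 + 0.8899i)), H gives ((a + b)/√2, (a − b)/√2) = ((0.1063 + 0.6293i), (0.4436 - 0.6293i)).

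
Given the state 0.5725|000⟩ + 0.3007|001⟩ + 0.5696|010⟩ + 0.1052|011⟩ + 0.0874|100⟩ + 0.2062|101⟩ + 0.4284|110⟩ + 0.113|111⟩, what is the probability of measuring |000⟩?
0.3278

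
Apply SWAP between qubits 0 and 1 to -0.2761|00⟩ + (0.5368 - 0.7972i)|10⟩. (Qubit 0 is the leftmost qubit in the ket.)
-0.2761|00⟩ + (0.5368 - 0.7972i)|01⟩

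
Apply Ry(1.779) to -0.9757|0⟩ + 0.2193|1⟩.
-0.7848|0⟩ - 0.6198|1⟩

Ry(1.779) = [[cos(θ/2), −sin(θ/2)], [sin(θ/2), cos(θ/2)]]; θ = 1.779, cos(θ/2) ≈ 0.6298, sin(θ/2) ≈ 0.776757.
With a = amp(|0⟩) = -0.9757 and b = amp(|1⟩) = 0.2193:
new amp(|0⟩) = (0.6298)·a + (-0.776757)·b = -0.7848
new amp(|1⟩) = (0.776757)·a + (0.6298)·b = -0.6198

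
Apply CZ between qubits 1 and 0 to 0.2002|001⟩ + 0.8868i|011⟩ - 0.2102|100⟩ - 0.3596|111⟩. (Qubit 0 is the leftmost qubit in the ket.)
0.2002|001⟩ + 0.8868i|011⟩ - 0.2102|100⟩ + 0.3596|111⟩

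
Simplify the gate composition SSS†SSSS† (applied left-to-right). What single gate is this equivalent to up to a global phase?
S†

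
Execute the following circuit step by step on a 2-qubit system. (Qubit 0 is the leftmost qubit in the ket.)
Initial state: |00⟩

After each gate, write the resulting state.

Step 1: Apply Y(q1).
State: i|01⟩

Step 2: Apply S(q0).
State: i|01⟩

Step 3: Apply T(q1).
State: (-1/√2 + (1/√2)i)|01⟩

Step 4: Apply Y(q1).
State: (1/√2 + (1/√2)i)|00⟩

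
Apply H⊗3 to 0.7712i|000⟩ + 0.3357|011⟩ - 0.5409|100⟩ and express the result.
(-0.07255 + 0.2727i)|000⟩ + (-0.3099 + 0.2727i)|001⟩ + (-0.3099 + 0.2727i)|010⟩ + (-0.07255 + 0.2727i)|011⟩ + (0.3099 + 0.2727i)|100⟩ + (0.07255 + 0.2727i)|101⟩ + (0.07255 + 0.2727i)|110⟩ + (0.3099 + 0.2727i)|111⟩

H⊗3 gives amp(|y⟩) = (1/2√2) Σ_x (−1)^(x·y) amp(|x⟩), where x·y is the number of positions in which both x and y have a 1.
|000⟩: (0.7712i + 0.3357 - 0.5409)/(2√2) = (-0.07255 + 0.2727i)
|001⟩: (0.7712i - 0.3357 - 0.5409)/(2√2) = (-0.3099 + 0.2727i)
|010⟩: (0.7712i - 0.3357 - 0.5409)/(2√2) = (-0.3099 + 0.2727i)
|011⟩: (0.7712i + 0.3357 - 0.5409)/(2√2) = (-0.07255 + 0.2727i)
|100⟩: (0.7712i + 0.3357 + 0.5409)/(2√2) = (0.3099 + 0.2727i)
|101⟩: (0.7712i - 0.3357 + 0.5409)/(2√2) = (0.07255 + 0.2727i)
|110⟩: (0.7712i - 0.3357 + 0.5409)/(2√2) = (0.07255 + 0.2727i)
|111⟩: (0.7712i + 0.3357 + 0.5409)/(2√2) = (0.3099 + 0.2727i)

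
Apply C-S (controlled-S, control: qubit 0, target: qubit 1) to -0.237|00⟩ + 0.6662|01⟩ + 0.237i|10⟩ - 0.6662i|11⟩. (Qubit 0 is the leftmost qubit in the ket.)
-0.237|00⟩ + 0.6662|01⟩ + 0.237i|10⟩ + 0.6662|11⟩

C-S leaves the control-|0⟩ kets |00⟩, |01⟩ unchanged and applies S to qubit 1 on the control-|1⟩ pair (|10⟩, |11⟩).
S = [[1, 0], [0, i]].
With a = amp(|10⟩) = 0.237i and b = amp(|11⟩) = -0.6662i:
new amp(|10⟩) = (1)·a = 0.237i
new amp(|11⟩) = (i)·b = 0.6662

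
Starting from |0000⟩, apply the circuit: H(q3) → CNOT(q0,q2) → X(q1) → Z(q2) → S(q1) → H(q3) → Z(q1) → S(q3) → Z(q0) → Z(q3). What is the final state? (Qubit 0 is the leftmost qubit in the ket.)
-i|0100⟩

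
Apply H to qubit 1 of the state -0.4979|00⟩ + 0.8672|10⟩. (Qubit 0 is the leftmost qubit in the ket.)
-0.3521|00⟩ - 0.3521|01⟩ + 0.6132|10⟩ + 0.6132|11⟩

H on qubit 1 mixes each pair of kets that differ only in qubit 1: amplitudes (a, b) of (|…0…⟩, |…1…⟩) become ((a + b)/√2, (a − b)/√2). Kets absent from the input have amplitude 0.
(|00⟩, |01⟩): (a, b) = (-0.4979, 0) → (-0.3521, -0.3521)
(|10⟩, |11⟩): (a, b) = (0.8672, 0) → (0.6132, 0.6132)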